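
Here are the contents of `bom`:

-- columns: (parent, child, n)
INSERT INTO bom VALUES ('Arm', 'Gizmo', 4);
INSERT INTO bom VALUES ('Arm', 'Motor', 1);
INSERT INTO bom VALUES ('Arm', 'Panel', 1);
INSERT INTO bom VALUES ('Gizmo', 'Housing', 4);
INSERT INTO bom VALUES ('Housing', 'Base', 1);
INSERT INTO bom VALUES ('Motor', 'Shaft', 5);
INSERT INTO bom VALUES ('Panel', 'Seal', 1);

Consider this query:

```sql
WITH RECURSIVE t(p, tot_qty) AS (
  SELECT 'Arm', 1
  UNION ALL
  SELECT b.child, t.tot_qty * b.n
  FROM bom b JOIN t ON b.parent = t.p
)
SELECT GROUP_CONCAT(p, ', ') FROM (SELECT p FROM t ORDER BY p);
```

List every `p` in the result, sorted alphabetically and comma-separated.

Base: (Arm, tot_qty=1).
Iteration 1: components of {Arm} -> Gizmo = 1*4 = 4, Motor = 1*1 = 1, Panel = 1*1 = 1.
Iteration 2: components of {Gizmo,Motor,Panel} -> Housing = 4*4 = 16, Seal = 1*1 = 1, Shaft = 1*5 = 5.
Iteration 3: components of {Housing,Seal,Shaft} -> Base = 16*1 = 16.
Iteration 4: no further components; recursion stops.

Arm, Base, Gizmo, Housing, Motor, Panel, Seal, Shaft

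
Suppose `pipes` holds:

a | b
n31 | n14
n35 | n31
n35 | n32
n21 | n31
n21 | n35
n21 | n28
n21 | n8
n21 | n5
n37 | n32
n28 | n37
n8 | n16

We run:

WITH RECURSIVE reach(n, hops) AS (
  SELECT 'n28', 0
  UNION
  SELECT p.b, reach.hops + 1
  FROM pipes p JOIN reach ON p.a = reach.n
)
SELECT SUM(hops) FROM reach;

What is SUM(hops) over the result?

Base: (n28, hops=0).
Iteration 1: edges from {n28} -> (n37, hops=1).
Iteration 2: edges from {n37} -> (n32, hops=2).
Iteration 3: no outgoing edges from {n32}; recursion stops.
SUM(hops) = 0 + 1 + 2 = 3.

3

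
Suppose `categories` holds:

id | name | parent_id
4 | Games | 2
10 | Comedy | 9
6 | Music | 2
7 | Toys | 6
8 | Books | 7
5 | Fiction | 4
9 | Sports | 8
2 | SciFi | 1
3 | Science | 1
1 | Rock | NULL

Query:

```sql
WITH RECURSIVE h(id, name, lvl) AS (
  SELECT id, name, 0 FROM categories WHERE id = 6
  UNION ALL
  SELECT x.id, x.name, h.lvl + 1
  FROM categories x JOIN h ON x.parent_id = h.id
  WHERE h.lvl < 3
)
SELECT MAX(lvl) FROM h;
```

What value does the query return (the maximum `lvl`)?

Base: id=6 (Music) at lvl 0.
Iteration 1: rows with parent_id in {6} -> Toys (id 7, lvl 1).
Iteration 2: rows with parent_id in {7} -> Books (id 8, lvl 2).
Iteration 3: rows with parent_id in {8} -> Sports (id 9, lvl 3).
Iteration 4: lvl < 3 fails for all current rows; recursion stops.
lvl values: 0, 1, 2, 3; the maximum is 3.

3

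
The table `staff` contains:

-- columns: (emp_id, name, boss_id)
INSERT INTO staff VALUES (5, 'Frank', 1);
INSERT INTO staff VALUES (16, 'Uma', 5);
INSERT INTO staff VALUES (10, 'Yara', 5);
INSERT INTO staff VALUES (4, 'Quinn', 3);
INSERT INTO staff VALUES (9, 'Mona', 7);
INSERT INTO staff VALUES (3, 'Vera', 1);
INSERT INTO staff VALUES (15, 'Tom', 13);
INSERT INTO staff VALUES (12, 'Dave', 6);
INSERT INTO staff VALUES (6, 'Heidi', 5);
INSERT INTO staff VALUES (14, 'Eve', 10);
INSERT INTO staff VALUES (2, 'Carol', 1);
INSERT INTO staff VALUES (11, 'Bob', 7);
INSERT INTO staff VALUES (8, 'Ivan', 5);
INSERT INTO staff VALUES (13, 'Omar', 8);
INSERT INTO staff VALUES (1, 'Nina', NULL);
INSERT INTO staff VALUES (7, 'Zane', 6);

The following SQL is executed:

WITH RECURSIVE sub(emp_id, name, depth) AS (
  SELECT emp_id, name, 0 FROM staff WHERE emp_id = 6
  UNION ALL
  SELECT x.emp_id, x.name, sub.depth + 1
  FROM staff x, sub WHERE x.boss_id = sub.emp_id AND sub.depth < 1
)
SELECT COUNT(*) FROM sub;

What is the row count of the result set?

3

Base: emp_id=6 (Heidi) at depth 0.
Iteration 1: rows with boss_id in {6} -> Zane (id 7, depth 1), Dave (id 12, depth 1).
Iteration 2: depth < 1 fails for all current rows; recursion stops.
Total rows emitted: 3.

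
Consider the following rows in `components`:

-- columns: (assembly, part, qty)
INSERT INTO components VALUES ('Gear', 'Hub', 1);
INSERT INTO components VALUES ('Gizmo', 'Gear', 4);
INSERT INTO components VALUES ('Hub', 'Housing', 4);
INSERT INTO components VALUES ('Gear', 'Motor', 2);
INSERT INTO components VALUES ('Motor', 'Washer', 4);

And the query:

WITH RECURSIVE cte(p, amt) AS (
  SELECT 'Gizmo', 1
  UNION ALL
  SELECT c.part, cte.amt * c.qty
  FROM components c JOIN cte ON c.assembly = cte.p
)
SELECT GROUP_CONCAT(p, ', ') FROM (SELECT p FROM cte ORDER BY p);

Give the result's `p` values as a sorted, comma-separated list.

Gear, Gizmo, Housing, Hub, Motor, Washer

Base: (Gizmo, amt=1).
Iteration 1: components of {Gizmo} -> Gear = 1*4 = 4.
Iteration 2: components of {Gear} -> Hub = 4*1 = 4, Motor = 4*2 = 8.
Iteration 3: components of {Hub,Motor} -> Housing = 4*4 = 16, Washer = 8*4 = 32.
Iteration 4: no further components; recursion stops.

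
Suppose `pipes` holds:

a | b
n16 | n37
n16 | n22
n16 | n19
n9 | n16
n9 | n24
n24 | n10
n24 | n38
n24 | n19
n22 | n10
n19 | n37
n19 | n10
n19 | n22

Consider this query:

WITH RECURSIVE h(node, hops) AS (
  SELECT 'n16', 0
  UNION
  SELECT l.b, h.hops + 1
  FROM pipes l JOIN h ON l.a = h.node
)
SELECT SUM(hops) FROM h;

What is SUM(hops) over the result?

12

Base: (n16, hops=0).
Iteration 1: edges from {n16} -> (n19, hops=1), (n22, hops=1), (n37, hops=1).
Iteration 2: edges from {n19,n22,n37} -> (n10, hops=2), (n22, hops=2), (n37, hops=2). [UNION drops 1 duplicate row(s)]
Iteration 3: edges from {n10,n22,n37} -> (n10, hops=3).
Iteration 4: no outgoing edges from {n10}; recursion stops.
SUM(hops) = 0 + 1 + 1 + 1 + 2 + 2 + 2 + 3 = 12.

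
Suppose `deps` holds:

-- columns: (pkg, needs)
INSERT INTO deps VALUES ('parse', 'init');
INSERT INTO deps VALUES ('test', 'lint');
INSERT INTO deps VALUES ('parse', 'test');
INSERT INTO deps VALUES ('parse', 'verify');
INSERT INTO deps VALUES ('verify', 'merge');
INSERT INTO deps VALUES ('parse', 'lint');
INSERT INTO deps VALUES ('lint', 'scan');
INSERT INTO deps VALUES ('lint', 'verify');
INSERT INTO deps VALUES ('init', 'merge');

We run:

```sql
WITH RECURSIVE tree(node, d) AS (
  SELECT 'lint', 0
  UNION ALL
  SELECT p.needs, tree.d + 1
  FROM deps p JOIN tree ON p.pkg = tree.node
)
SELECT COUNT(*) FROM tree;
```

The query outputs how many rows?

4

Base: (lint, d=0).
Iteration 1: edges from {lint} -> (scan, d=1), (verify, d=1).
Iteration 2: edges from {scan,verify} -> (merge, d=2).
Iteration 3: no outgoing edges from {merge}; recursion stops.
Total rows emitted: 4.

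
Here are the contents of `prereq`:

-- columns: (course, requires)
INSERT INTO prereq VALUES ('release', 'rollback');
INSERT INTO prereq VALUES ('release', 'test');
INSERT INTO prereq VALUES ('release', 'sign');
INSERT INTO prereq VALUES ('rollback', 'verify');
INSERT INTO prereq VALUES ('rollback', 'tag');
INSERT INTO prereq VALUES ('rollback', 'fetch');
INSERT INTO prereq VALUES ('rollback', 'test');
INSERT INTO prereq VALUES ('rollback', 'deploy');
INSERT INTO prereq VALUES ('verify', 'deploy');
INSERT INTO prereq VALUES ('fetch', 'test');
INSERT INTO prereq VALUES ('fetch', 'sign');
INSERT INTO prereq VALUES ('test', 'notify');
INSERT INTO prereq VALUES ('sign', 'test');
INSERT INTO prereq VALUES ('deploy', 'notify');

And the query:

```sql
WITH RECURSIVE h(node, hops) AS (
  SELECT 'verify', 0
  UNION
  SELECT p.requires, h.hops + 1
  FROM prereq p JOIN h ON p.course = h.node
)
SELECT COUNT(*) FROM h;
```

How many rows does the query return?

Base: (verify, hops=0).
Iteration 1: edges from {verify} -> (deploy, hops=1).
Iteration 2: edges from {deploy} -> (notify, hops=2).
Iteration 3: no outgoing edges from {notify}; recursion stops.
Total rows emitted: 3.

3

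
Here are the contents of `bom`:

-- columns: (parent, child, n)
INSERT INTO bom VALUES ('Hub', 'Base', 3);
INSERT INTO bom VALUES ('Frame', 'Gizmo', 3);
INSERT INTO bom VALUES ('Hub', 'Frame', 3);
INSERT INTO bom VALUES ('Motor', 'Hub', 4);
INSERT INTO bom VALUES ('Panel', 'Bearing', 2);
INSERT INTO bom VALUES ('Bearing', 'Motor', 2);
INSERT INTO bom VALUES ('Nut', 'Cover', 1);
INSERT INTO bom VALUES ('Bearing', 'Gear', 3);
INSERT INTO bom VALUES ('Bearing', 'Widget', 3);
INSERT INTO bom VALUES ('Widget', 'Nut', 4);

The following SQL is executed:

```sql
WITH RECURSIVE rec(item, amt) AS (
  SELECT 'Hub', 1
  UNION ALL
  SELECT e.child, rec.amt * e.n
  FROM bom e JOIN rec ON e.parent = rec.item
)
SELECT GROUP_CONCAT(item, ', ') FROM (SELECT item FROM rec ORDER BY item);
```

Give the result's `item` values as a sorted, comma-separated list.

Base: (Hub, amt=1).
Iteration 1: components of {Hub} -> Base = 1*3 = 3, Frame = 1*3 = 3.
Iteration 2: components of {Base,Frame} -> Gizmo = 3*3 = 9.
Iteration 3: no further components; recursion stops.

Base, Frame, Gizmo, Hub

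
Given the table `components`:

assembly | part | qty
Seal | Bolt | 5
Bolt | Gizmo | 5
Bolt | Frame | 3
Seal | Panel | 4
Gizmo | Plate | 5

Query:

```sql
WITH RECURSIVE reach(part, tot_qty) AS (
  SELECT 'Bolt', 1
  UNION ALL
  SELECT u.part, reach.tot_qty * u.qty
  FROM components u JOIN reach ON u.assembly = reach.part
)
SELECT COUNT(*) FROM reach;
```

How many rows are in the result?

4

Base: (Bolt, tot_qty=1).
Iteration 1: components of {Bolt} -> Frame = 1*3 = 3, Gizmo = 1*5 = 5.
Iteration 2: components of {Frame,Gizmo} -> Plate = 5*5 = 25.
Iteration 3: no further components; recursion stops.
Total rows emitted: 4.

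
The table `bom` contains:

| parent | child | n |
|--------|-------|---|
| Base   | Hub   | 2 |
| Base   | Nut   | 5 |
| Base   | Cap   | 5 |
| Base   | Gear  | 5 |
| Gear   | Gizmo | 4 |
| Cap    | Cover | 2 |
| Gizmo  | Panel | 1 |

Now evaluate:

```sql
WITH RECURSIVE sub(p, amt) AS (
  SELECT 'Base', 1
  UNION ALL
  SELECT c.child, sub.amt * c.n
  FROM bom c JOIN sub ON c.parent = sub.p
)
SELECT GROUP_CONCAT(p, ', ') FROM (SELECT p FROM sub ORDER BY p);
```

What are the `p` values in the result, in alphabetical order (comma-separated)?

Base: (Base, amt=1).
Iteration 1: components of {Base} -> Cap = 1*5 = 5, Gear = 1*5 = 5, Hub = 1*2 = 2, Nut = 1*5 = 5.
Iteration 2: components of {Cap,Gear,Hub,Nut} -> Cover = 5*2 = 10, Gizmo = 5*4 = 20.
Iteration 3: components of {Cover,Gizmo} -> Panel = 20*1 = 20.
Iteration 4: no further components; recursion stops.

Base, Cap, Cover, Gear, Gizmo, Hub, Nut, Panel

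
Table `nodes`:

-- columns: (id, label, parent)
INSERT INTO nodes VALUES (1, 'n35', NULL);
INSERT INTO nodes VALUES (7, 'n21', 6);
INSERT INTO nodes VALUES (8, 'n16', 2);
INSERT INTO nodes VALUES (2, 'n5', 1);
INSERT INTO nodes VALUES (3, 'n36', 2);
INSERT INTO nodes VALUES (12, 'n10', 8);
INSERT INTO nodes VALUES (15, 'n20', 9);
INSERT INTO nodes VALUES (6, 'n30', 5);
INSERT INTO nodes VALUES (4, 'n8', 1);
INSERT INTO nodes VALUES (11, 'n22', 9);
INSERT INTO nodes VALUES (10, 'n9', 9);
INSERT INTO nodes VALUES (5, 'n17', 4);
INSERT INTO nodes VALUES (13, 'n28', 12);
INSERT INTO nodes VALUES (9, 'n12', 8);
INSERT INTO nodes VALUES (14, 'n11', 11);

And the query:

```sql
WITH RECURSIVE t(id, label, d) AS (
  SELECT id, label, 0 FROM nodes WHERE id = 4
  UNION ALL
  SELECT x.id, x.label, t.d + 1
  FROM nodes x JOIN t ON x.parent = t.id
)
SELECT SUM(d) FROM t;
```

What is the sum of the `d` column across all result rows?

6

Base: id=4 (n8) at d 0.
Iteration 1: rows with parent in {4} -> n17 (id 5, d 1).
Iteration 2: rows with parent in {5} -> n30 (id 6, d 2).
Iteration 3: rows with parent in {6} -> n21 (id 7, d 3).
Iteration 4: no rows with parent in {7}; recursion stops.
SUM(d) = 0 + 1 + 2 + 3 = 6.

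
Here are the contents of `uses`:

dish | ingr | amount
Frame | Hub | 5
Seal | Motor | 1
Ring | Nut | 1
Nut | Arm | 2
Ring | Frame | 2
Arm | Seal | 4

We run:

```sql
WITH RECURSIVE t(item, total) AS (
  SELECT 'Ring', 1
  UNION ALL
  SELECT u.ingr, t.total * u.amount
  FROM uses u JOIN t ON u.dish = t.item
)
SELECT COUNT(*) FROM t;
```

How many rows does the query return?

Base: (Ring, total=1).
Iteration 1: components of {Ring} -> Frame = 1*2 = 2, Nut = 1*1 = 1.
Iteration 2: components of {Frame,Nut} -> Arm = 1*2 = 2, Hub = 2*5 = 10.
Iteration 3: components of {Arm,Hub} -> Seal = 2*4 = 8.
Iteration 4: components of {Seal} -> Motor = 8*1 = 8.
Iteration 5: no further components; recursion stops.
Total rows emitted: 7.

7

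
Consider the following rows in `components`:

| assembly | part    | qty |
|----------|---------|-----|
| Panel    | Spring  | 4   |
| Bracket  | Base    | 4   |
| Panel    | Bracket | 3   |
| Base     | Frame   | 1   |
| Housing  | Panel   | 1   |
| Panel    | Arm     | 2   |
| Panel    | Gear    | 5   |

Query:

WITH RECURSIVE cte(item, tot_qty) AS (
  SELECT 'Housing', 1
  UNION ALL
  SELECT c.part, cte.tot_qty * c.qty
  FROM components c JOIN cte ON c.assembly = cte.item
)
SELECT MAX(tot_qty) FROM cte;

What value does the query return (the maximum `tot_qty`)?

Base: (Housing, tot_qty=1).
Iteration 1: components of {Housing} -> Panel = 1*1 = 1.
Iteration 2: components of {Panel} -> Arm = 1*2 = 2, Bracket = 1*3 = 3, Gear = 1*5 = 5, Spring = 1*4 = 4.
Iteration 3: components of {Arm,Bracket,Gear,Spring} -> Base = 3*4 = 12.
Iteration 4: components of {Base} -> Frame = 12*1 = 12.
Iteration 5: no further components; recursion stops.
tot_qty values: 1, 1, 2, 4, 3, 5, 12, 12; the maximum is 12.

12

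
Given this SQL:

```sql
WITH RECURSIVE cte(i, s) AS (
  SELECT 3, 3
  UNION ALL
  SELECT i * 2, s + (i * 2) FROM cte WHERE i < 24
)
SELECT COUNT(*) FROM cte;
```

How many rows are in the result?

Base: i=3, s=3.
Iteration 1: 3 < 24 holds -> i = 3 * 2 = 6, s = 3 + 6 = 9.
Iteration 2: 6 < 24 holds -> i = 6 * 2 = 12, s = 9 + 12 = 21.
Iteration 3: 12 < 24 holds -> i = 12 * 2 = 24, s = 21 + 24 = 45.
Iteration 4: 24 < 24 fails; recursion stops.
Total rows emitted: 4.

4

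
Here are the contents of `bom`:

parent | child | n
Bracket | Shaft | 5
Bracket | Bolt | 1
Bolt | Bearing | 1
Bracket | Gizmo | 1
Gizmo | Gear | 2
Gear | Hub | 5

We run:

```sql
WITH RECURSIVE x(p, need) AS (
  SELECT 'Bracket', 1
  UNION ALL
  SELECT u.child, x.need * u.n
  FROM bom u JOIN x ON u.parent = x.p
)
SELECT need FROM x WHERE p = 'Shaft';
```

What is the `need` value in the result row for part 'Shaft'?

5

Base: (Bracket, need=1).
Iteration 1: components of {Bracket} -> Bolt = 1*1 = 1, Gizmo = 1*1 = 1, Shaft = 1*5 = 5.
Iteration 2: components of {Bolt,Gizmo,Shaft} -> Bearing = 1*1 = 1, Gear = 1*2 = 2.
Iteration 3: components of {Bearing,Gear} -> Hub = 2*5 = 10.
Iteration 4: no further components; recursion stops.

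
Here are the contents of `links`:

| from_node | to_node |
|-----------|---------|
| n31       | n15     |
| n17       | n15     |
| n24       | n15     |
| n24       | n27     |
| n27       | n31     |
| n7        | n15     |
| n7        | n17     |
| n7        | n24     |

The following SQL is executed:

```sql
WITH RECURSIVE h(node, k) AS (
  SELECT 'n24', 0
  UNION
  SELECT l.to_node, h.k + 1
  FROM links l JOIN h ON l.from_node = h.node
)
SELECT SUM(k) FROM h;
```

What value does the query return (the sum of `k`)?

7

Base: (n24, k=0).
Iteration 1: edges from {n24} -> (n15, k=1), (n27, k=1).
Iteration 2: edges from {n15,n27} -> (n31, k=2).
Iteration 3: edges from {n31} -> (n15, k=3).
Iteration 4: no outgoing edges from {n15}; recursion stops.
SUM(k) = 0 + 1 + 1 + 2 + 3 = 7.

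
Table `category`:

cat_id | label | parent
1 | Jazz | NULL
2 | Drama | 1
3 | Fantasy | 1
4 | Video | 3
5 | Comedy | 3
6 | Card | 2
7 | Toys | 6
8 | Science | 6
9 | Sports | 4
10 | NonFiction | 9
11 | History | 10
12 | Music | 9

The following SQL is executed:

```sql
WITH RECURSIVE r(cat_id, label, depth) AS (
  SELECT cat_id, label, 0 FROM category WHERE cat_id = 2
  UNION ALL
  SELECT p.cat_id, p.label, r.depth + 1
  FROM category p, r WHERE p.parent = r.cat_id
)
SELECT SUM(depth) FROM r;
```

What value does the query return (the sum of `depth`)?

5

Base: cat_id=2 (Drama) at depth 0.
Iteration 1: rows with parent in {2} -> Card (id 6, depth 1).
Iteration 2: rows with parent in {6} -> Toys (id 7, depth 2), Science (id 8, depth 2).
Iteration 3: no rows with parent in {7,8}; recursion stops.
SUM(depth) = 0 + 1 + 2 + 2 = 5.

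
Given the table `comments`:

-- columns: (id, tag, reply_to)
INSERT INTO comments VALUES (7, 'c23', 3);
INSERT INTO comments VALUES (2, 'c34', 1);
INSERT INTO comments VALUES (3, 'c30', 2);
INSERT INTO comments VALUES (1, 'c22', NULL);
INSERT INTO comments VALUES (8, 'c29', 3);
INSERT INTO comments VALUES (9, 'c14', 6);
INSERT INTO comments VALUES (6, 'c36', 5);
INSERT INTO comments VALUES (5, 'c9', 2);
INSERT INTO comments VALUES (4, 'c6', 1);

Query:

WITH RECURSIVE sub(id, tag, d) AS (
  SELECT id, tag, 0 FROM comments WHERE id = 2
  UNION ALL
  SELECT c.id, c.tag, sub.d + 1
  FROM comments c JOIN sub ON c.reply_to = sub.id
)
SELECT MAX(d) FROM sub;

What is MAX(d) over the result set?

3

Base: id=2 (c34) at d 0.
Iteration 1: rows with reply_to in {2} -> c30 (id 3, d 1), c9 (id 5, d 1).
Iteration 2: rows with reply_to in {3,5} -> c36 (id 6, d 2), c23 (id 7, d 2), c29 (id 8, d 2).
Iteration 3: rows with reply_to in {6,7,8} -> c14 (id 9, d 3).
Iteration 4: no rows with reply_to in {9}; recursion stops.
d values: 0, 1, 1, 2, 2, 2, 3; the maximum is 3.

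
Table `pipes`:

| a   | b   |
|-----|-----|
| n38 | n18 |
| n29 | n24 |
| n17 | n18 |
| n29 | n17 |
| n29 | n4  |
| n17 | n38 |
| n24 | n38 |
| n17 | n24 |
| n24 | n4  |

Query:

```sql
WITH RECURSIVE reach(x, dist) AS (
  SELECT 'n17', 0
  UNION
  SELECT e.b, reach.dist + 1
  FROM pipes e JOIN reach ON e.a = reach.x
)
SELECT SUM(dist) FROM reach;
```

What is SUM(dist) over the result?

Base: (n17, dist=0).
Iteration 1: edges from {n17} -> (n18, dist=1), (n24, dist=1), (n38, dist=1).
Iteration 2: edges from {n18,n24,n38} -> (n18, dist=2), (n38, dist=2), (n4, dist=2).
Iteration 3: edges from {n18,n38,n4} -> (n18, dist=3).
Iteration 4: no outgoing edges from {n18}; recursion stops.
SUM(dist) = 0 + 1 + 1 + 1 + 2 + 2 + 2 + 3 = 12.

12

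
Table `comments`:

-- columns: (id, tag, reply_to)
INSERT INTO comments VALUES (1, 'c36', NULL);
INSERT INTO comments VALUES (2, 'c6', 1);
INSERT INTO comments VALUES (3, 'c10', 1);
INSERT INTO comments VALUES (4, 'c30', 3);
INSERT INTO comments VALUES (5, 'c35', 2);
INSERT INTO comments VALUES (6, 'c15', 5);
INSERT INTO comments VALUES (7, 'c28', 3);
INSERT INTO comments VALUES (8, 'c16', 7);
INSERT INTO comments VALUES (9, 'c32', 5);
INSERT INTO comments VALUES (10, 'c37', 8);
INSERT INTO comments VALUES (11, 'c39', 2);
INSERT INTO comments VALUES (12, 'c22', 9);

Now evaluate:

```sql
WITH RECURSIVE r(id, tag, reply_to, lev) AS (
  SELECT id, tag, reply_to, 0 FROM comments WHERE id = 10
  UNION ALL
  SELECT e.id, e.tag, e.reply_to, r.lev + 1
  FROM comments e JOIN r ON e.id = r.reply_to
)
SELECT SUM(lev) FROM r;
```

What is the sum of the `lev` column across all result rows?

10

Base: id=10 (c37), reply_to=8, lev 0.
Iteration 1: join on id=8 -> c16 (id 8, reply_to=7, lev 1).
Iteration 2: join on id=7 -> c28 (id 7, reply_to=3, lev 2).
Iteration 3: join on id=3 -> c10 (id 3, reply_to=1, lev 3).
Iteration 4: join on id=1 -> c36 (id 1, reply_to=NULL, lev 4).
Iteration 5: reply_to is NULL; no match; recursion stops.
SUM(lev) = 0 + 1 + 2 + 3 + 4 = 10.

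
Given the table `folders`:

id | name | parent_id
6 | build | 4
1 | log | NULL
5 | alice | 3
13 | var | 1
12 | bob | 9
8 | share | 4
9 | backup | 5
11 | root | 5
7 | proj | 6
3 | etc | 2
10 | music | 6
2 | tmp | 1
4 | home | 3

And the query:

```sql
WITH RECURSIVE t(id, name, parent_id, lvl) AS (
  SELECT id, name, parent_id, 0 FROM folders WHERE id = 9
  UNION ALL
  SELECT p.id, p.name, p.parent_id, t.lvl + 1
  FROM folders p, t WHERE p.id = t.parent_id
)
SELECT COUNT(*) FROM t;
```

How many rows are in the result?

5

Base: id=9 (backup), parent_id=5, lvl 0.
Iteration 1: join on id=5 -> alice (id 5, parent_id=3, lvl 1).
Iteration 2: join on id=3 -> etc (id 3, parent_id=2, lvl 2).
Iteration 3: join on id=2 -> tmp (id 2, parent_id=1, lvl 3).
Iteration 4: join on id=1 -> log (id 1, parent_id=NULL, lvl 4).
Iteration 5: parent_id is NULL; no match; recursion stops.
Total rows emitted: 5.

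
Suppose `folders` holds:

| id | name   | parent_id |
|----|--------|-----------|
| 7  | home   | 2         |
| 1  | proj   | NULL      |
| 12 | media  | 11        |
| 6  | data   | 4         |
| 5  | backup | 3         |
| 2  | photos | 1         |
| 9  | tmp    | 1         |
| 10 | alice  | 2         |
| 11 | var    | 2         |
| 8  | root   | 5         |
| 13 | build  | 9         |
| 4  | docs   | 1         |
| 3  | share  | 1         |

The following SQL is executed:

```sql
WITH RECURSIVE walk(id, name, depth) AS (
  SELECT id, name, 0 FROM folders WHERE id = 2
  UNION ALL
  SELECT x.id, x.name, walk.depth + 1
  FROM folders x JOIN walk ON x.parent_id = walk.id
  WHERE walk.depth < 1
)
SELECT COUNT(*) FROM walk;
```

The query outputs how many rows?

4

Base: id=2 (photos) at depth 0.
Iteration 1: rows with parent_id in {2} -> home (id 7, depth 1), alice (id 10, depth 1), var (id 11, depth 1).
Iteration 2: depth < 1 fails for all current rows; recursion stops.
Total rows emitted: 4.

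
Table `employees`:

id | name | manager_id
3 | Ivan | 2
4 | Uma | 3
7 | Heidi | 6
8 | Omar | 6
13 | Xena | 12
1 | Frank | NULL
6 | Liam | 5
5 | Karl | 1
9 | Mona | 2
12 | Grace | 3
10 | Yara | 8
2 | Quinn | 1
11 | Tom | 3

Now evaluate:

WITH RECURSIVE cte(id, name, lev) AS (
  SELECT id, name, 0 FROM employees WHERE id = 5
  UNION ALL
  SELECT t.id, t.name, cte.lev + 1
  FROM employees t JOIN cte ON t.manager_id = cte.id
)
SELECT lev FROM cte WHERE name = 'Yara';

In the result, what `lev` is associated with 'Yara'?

3

Base: id=5 (Karl) at lev 0.
Iteration 1: rows with manager_id in {5} -> Liam (id 6, lev 1).
Iteration 2: rows with manager_id in {6} -> Heidi (id 7, lev 2), Omar (id 8, lev 2).
Iteration 3: rows with manager_id in {7,8} -> Yara (id 10, lev 3).
Iteration 4: no rows with manager_id in {10}; recursion stops.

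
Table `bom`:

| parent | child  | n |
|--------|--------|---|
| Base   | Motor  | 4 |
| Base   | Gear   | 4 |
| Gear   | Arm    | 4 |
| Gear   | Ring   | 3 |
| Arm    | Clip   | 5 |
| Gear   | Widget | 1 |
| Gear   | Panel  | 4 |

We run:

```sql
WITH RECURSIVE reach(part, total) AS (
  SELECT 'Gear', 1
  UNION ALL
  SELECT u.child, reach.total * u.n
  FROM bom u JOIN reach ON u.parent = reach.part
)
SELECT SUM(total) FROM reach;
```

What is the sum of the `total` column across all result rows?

Base: (Gear, total=1).
Iteration 1: components of {Gear} -> Arm = 1*4 = 4, Panel = 1*4 = 4, Ring = 1*3 = 3, Widget = 1*1 = 1.
Iteration 2: components of {Arm,Panel,Ring,Widget} -> Clip = 4*5 = 20.
Iteration 3: no further components; recursion stops.
SUM(total) = 1 + 4 + 3 + 1 + 4 + 20 = 33.

33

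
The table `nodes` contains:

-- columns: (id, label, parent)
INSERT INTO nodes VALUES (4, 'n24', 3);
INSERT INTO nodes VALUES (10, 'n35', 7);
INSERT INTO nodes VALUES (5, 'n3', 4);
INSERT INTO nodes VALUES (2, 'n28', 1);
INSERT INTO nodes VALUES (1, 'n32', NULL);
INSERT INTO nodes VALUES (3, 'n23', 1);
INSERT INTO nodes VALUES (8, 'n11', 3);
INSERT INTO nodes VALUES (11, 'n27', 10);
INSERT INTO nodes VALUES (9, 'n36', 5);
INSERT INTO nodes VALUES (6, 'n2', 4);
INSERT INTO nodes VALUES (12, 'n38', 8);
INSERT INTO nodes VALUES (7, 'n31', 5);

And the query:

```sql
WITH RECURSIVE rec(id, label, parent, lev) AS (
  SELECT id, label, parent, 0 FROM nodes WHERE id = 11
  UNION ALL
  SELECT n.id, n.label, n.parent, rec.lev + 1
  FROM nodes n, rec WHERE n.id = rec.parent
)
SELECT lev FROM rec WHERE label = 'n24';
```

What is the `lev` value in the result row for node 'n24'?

4

Base: id=11 (n27), parent=10, lev 0.
Iteration 1: join on id=10 -> n35 (id 10, parent=7, lev 1).
Iteration 2: join on id=7 -> n31 (id 7, parent=5, lev 2).
Iteration 3: join on id=5 -> n3 (id 5, parent=4, lev 3).
Iteration 4: join on id=4 -> n24 (id 4, parent=3, lev 4).
Iteration 5: join on id=3 -> n23 (id 3, parent=1, lev 5).
Iteration 6: join on id=1 -> n32 (id 1, parent=NULL, lev 6).
Iteration 7: parent is NULL; no match; recursion stops.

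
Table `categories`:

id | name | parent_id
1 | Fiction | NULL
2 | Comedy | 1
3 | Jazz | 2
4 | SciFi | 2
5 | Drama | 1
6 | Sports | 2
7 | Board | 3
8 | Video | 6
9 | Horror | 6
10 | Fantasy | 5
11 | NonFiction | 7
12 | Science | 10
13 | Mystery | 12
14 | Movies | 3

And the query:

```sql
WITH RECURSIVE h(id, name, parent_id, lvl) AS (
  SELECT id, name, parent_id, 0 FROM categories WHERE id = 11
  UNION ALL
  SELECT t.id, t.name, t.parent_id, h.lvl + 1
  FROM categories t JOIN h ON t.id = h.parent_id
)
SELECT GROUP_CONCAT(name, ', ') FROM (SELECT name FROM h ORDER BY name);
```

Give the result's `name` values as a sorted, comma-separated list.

Board, Comedy, Fiction, Jazz, NonFiction

Base: id=11 (NonFiction), parent_id=7, lvl 0.
Iteration 1: join on id=7 -> Board (id 7, parent_id=3, lvl 1).
Iteration 2: join on id=3 -> Jazz (id 3, parent_id=2, lvl 2).
Iteration 3: join on id=2 -> Comedy (id 2, parent_id=1, lvl 3).
Iteration 4: join on id=1 -> Fiction (id 1, parent_id=NULL, lvl 4).
Iteration 5: parent_id is NULL; no match; recursion stops.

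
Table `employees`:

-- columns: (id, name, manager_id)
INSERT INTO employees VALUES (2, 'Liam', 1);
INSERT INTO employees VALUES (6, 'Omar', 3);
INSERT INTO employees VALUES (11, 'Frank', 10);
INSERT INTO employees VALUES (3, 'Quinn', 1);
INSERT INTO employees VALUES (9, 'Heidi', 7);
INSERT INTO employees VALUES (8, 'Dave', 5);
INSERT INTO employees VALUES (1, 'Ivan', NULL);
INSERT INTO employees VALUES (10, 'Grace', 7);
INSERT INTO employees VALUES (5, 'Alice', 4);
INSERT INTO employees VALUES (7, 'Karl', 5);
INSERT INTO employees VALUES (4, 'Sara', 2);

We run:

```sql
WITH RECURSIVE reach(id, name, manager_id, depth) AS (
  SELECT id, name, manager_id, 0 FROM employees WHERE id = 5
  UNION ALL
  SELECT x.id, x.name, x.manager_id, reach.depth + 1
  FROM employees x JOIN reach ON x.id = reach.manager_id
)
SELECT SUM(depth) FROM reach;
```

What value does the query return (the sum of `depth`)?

6

Base: id=5 (Alice), manager_id=4, depth 0.
Iteration 1: join on id=4 -> Sara (id 4, manager_id=2, depth 1).
Iteration 2: join on id=2 -> Liam (id 2, manager_id=1, depth 2).
Iteration 3: join on id=1 -> Ivan (id 1, manager_id=NULL, depth 3).
Iteration 4: manager_id is NULL; no match; recursion stops.
SUM(depth) = 0 + 1 + 2 + 3 = 6.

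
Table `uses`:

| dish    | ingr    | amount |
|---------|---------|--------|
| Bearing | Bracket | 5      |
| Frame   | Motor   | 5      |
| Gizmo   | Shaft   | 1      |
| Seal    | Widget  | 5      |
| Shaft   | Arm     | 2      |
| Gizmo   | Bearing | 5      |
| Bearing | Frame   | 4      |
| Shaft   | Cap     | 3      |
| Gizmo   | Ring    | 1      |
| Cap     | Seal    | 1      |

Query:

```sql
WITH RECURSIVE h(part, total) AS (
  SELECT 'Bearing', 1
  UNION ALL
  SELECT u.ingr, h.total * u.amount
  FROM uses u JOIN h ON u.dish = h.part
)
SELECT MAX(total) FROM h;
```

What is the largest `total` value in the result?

Base: (Bearing, total=1).
Iteration 1: components of {Bearing} -> Bracket = 1*5 = 5, Frame = 1*4 = 4.
Iteration 2: components of {Bracket,Frame} -> Motor = 4*5 = 20.
Iteration 3: no further components; recursion stops.
total values: 1, 4, 5, 20; the maximum is 20.

20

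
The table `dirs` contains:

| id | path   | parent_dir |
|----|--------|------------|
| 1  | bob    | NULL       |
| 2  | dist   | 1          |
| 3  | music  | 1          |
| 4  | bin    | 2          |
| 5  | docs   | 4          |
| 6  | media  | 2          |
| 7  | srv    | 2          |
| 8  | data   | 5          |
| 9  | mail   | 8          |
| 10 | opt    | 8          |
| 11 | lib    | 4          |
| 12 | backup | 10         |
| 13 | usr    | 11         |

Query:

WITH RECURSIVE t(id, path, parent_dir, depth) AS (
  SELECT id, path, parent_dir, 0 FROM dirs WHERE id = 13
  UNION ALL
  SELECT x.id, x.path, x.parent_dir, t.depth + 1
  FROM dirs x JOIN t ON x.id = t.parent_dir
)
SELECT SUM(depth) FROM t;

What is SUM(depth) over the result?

Base: id=13 (usr), parent_dir=11, depth 0.
Iteration 1: join on id=11 -> lib (id 11, parent_dir=4, depth 1).
Iteration 2: join on id=4 -> bin (id 4, parent_dir=2, depth 2).
Iteration 3: join on id=2 -> dist (id 2, parent_dir=1, depth 3).
Iteration 4: join on id=1 -> bob (id 1, parent_dir=NULL, depth 4).
Iteration 5: parent_dir is NULL; no match; recursion stops.
SUM(depth) = 0 + 1 + 2 + 3 + 4 = 10.

10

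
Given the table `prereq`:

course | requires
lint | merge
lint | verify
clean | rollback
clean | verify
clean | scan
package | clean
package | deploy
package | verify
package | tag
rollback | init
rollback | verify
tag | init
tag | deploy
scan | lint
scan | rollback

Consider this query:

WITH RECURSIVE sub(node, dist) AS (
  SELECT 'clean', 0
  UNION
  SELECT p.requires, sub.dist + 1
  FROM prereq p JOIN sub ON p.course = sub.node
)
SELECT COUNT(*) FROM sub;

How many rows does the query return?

11

Base: (clean, dist=0).
Iteration 1: edges from {clean} -> (rollback, dist=1), (scan, dist=1), (verify, dist=1).
Iteration 2: edges from {rollback,scan,verify} -> (init, dist=2), (lint, dist=2), (rollback, dist=2), (verify, dist=2).
Iteration 3: edges from {init,lint,rollback,verify} -> (init, dist=3), (merge, dist=3), (verify, dist=3). [UNION drops 1 duplicate row(s)]
Iteration 4: no outgoing edges from {init,merge,verify}; recursion stops.
Total rows emitted: 11.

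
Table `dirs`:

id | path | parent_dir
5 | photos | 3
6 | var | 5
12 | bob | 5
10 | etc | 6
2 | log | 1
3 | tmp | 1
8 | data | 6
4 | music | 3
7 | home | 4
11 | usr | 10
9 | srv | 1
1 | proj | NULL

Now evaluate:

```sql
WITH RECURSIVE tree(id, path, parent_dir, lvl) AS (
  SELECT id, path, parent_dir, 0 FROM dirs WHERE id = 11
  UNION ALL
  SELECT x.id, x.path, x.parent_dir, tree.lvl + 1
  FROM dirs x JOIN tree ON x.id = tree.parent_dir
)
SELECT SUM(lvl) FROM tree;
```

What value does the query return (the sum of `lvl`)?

Base: id=11 (usr), parent_dir=10, lvl 0.
Iteration 1: join on id=10 -> etc (id 10, parent_dir=6, lvl 1).
Iteration 2: join on id=6 -> var (id 6, parent_dir=5, lvl 2).
Iteration 3: join on id=5 -> photos (id 5, parent_dir=3, lvl 3).
Iteration 4: join on id=3 -> tmp (id 3, parent_dir=1, lvl 4).
Iteration 5: join on id=1 -> proj (id 1, parent_dir=NULL, lvl 5).
Iteration 6: parent_dir is NULL; no match; recursion stops.
SUM(lvl) = 0 + 1 + 2 + 3 + 4 + 5 = 15.

15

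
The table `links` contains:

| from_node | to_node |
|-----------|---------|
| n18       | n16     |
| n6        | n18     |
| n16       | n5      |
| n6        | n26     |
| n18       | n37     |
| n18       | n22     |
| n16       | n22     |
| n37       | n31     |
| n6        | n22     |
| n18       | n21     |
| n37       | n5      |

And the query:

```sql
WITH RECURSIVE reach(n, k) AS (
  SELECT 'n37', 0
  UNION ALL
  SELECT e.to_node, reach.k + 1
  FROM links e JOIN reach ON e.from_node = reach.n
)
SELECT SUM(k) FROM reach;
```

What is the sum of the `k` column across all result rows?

2

Base: (n37, k=0).
Iteration 1: edges from {n37} -> (n31, k=1), (n5, k=1).
Iteration 2: no outgoing edges from {n31,n5}; recursion stops.
SUM(k) = 0 + 1 + 1 = 2.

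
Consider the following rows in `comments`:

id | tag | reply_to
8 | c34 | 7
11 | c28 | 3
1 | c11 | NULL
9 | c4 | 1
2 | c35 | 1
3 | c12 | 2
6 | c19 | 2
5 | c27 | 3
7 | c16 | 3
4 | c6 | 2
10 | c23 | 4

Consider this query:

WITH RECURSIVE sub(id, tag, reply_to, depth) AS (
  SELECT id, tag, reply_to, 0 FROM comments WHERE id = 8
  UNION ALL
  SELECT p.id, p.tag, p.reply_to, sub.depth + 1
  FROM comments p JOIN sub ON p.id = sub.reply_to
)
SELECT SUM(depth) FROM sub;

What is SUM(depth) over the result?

10

Base: id=8 (c34), reply_to=7, depth 0.
Iteration 1: join on id=7 -> c16 (id 7, reply_to=3, depth 1).
Iteration 2: join on id=3 -> c12 (id 3, reply_to=2, depth 2).
Iteration 3: join on id=2 -> c35 (id 2, reply_to=1, depth 3).
Iteration 4: join on id=1 -> c11 (id 1, reply_to=NULL, depth 4).
Iteration 5: reply_to is NULL; no match; recursion stops.
SUM(depth) = 0 + 1 + 2 + 3 + 4 = 10.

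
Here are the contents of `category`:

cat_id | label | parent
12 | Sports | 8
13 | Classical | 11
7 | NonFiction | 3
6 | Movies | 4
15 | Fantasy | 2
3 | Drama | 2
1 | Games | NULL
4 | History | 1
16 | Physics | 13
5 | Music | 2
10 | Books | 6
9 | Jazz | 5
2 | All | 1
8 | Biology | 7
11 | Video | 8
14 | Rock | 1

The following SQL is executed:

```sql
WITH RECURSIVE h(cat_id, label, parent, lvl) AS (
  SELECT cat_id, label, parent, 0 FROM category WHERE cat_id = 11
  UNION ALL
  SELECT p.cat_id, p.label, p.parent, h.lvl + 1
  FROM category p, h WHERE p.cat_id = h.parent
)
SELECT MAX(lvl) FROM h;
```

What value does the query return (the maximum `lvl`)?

Base: cat_id=11 (Video), parent=8, lvl 0.
Iteration 1: join on cat_id=8 -> Biology (id 8, parent=7, lvl 1).
Iteration 2: join on cat_id=7 -> NonFiction (id 7, parent=3, lvl 2).
Iteration 3: join on cat_id=3 -> Drama (id 3, parent=2, lvl 3).
Iteration 4: join on cat_id=2 -> All (id 2, parent=1, lvl 4).
Iteration 5: join on cat_id=1 -> Games (id 1, parent=NULL, lvl 5).
Iteration 6: parent is NULL; no match; recursion stops.
lvl values: 0, 1, 2, 3, 4, 5; the maximum is 5.

5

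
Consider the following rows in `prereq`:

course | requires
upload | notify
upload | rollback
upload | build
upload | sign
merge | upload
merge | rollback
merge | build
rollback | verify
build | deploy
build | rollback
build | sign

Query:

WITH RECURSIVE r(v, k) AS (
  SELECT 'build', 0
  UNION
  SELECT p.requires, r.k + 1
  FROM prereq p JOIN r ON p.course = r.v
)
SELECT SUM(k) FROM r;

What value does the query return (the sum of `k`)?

Base: (build, k=0).
Iteration 1: edges from {build} -> (deploy, k=1), (rollback, k=1), (sign, k=1).
Iteration 2: edges from {deploy,rollback,sign} -> (verify, k=2).
Iteration 3: no outgoing edges from {verify}; recursion stops.
SUM(k) = 0 + 1 + 1 + 1 + 2 = 5.

5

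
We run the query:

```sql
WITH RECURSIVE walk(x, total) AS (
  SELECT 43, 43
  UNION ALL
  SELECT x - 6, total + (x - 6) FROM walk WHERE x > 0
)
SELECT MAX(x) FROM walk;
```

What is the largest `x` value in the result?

43

Base: x=43, total=43.
Iteration 1: 43 > 0 holds -> x = 43 - 6 = 37, total = 43 + 37 = 80.
Iteration 2: 37 > 0 holds -> x = 37 - 6 = 31, total = 80 + 31 = 111.
Iteration 3: 31 > 0 holds -> x = 31 - 6 = 25, total = 111 + 25 = 136.
Iteration 4: 25 > 0 holds -> x = 25 - 6 = 19, total = 136 + 19 = 155.
Iteration 5: 19 > 0 holds -> x = 19 - 6 = 13, total = 155 + 13 = 168.
Iteration 6: 13 > 0 holds -> x = 13 - 6 = 7, total = 168 + 7 = 175.
Iteration 7: 7 > 0 holds -> x = 7 - 6 = 1, total = 175 + 1 = 176.
Iteration 8: 1 > 0 holds -> x = 1 - 6 = -5, total = 176 + -5 = 171.
Iteration 9: -5 > 0 fails; recursion stops.
x values: 43, 37, 31, 25, 19, 13, 7, 1, -5; the maximum is 43.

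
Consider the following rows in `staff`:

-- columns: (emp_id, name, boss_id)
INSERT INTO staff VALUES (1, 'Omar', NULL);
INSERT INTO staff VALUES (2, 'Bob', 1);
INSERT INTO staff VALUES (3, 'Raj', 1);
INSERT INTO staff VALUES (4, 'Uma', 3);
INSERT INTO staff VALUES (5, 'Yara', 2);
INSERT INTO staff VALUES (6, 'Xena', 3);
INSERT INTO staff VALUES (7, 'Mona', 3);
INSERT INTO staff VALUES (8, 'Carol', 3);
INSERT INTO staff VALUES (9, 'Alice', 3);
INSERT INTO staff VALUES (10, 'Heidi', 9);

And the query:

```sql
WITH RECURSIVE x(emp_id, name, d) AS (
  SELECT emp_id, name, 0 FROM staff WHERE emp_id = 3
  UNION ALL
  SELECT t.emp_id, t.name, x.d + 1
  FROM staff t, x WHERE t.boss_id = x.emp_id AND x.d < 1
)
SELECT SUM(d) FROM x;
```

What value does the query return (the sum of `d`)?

5

Base: emp_id=3 (Raj) at d 0.
Iteration 1: rows with boss_id in {3} -> Uma (id 4, d 1), Xena (id 6, d 1), Mona (id 7, d 1), Carol (id 8, d 1), Alice (id 9, d 1).
Iteration 2: d < 1 fails for all current rows; recursion stops.
SUM(d) = 0 + 1 + 1 + 1 + 1 + 1 = 5.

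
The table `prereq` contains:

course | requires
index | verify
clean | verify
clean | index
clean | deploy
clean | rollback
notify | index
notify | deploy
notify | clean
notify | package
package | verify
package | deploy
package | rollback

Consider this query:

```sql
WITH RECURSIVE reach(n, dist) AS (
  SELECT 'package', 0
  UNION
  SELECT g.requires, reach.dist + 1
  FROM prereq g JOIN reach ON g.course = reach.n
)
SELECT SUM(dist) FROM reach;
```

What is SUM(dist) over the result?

Base: (package, dist=0).
Iteration 1: edges from {package} -> (deploy, dist=1), (rollback, dist=1), (verify, dist=1).
Iteration 2: no outgoing edges from {deploy,rollback,verify}; recursion stops.
SUM(dist) = 0 + 1 + 1 + 1 = 3.

3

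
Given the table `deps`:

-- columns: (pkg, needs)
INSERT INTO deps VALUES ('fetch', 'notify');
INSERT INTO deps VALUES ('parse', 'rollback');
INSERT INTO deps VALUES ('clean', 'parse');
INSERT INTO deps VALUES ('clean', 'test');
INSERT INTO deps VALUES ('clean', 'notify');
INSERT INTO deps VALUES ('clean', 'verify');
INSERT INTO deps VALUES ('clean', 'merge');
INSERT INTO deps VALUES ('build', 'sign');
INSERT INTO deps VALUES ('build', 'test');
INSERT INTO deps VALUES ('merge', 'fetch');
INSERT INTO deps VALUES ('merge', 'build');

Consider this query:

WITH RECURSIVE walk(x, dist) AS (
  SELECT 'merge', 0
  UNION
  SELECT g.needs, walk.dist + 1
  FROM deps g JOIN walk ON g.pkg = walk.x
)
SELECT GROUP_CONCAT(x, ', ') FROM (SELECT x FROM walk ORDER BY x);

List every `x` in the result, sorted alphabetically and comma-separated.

Base: (merge, dist=0).
Iteration 1: edges from {merge} -> (build, dist=1), (fetch, dist=1).
Iteration 2: edges from {build,fetch} -> (notify, dist=2), (sign, dist=2), (test, dist=2).
Iteration 3: no outgoing edges from {notify,sign,test}; recursion stops.

build, fetch, merge, notify, sign, test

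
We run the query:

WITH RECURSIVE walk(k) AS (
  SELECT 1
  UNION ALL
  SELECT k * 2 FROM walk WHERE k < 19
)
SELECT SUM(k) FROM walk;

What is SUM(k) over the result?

63

Base: k=1.
Iteration 1: 1 < 19 holds -> k = 1 * 2 = 2.
Iteration 2: 2 < 19 holds -> k = 2 * 2 = 4.
Iteration 3: 4 < 19 holds -> k = 4 * 2 = 8.
Iteration 4: 8 < 19 holds -> k = 8 * 2 = 16.
Iteration 5: 16 < 19 holds -> k = 16 * 2 = 32.
Iteration 6: 32 < 19 fails; recursion stops.
SUM(k) = 1 + 2 + 4 + 8 + 16 + 32 = 63.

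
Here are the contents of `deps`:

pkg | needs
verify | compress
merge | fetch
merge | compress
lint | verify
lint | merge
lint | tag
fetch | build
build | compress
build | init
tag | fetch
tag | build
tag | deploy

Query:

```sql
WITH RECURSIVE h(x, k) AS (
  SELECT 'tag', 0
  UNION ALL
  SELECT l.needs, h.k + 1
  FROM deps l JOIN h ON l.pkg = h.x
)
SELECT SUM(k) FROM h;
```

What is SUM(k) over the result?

15

Base: (tag, k=0).
Iteration 1: edges from {tag} -> (build, k=1), (deploy, k=1), (fetch, k=1).
Iteration 2: edges from {build,deploy,fetch} -> (build, k=2), (compress, k=2), (init, k=2).
Iteration 3: edges from {build,compress,init} -> (compress, k=3), (init, k=3).
Iteration 4: no outgoing edges from {compress,init}; recursion stops.
SUM(k) = 0 + 1 + 1 + 1 + 2 + 2 + 2 + 3 + 3 = 15.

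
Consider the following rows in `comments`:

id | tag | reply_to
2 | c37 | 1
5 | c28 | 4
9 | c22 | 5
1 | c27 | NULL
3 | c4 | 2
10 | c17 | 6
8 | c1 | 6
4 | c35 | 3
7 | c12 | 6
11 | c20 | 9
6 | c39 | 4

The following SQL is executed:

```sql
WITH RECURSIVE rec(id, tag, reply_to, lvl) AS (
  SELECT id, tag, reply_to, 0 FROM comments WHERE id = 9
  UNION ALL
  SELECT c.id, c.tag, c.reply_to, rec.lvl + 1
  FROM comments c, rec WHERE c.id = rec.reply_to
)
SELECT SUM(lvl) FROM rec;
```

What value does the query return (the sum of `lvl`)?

15

Base: id=9 (c22), reply_to=5, lvl 0.
Iteration 1: join on id=5 -> c28 (id 5, reply_to=4, lvl 1).
Iteration 2: join on id=4 -> c35 (id 4, reply_to=3, lvl 2).
Iteration 3: join on id=3 -> c4 (id 3, reply_to=2, lvl 3).
Iteration 4: join on id=2 -> c37 (id 2, reply_to=1, lvl 4).
Iteration 5: join on id=1 -> c27 (id 1, reply_to=NULL, lvl 5).
Iteration 6: reply_to is NULL; no match; recursion stops.
SUM(lvl) = 0 + 1 + 2 + 3 + 4 + 5 = 15.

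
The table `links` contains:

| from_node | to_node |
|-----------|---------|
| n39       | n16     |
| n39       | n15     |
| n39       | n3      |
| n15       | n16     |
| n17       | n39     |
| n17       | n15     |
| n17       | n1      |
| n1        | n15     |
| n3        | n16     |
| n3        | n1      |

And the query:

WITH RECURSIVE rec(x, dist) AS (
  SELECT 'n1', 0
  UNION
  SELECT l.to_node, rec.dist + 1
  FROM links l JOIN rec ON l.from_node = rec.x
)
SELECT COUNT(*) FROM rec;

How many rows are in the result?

Base: (n1, dist=0).
Iteration 1: edges from {n1} -> (n15, dist=1).
Iteration 2: edges from {n15} -> (n16, dist=2).
Iteration 3: no outgoing edges from {n16}; recursion stops.
Total rows emitted: 3.

3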